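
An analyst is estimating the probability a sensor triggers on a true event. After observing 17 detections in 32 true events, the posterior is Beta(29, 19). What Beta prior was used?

Beta(12, 4)

A Beta(α, β) prior with s successes and f failures in binomial data gives a Beta(α+s, β+f) posterior.
Subtract the data counts: 29−17=12, 19−15=4.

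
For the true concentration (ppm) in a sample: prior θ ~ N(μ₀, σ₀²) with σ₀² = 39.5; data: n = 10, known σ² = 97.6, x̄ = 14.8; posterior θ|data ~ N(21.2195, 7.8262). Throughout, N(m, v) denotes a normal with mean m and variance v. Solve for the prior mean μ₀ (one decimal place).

μ₀ = 47.2

With known observation variance, the Normal–Normal posterior has precision τ_n = τ₀ + n/σ² and mean μ_n = (τ₀μ₀ + (n/σ²)x̄)/τ_n.
Here τ₀ = 1/39.5 = 0.025316 and τ_data = 10/97.6 = 0.102459, so τ_n = 0.127775.
Rearranging for μ₀: μ₀ = (μ_n·τ_n − τ_data·x̄)/τ₀ = (21.2195·0.127775 − 0.102459·14.8) / 0.025316 = 1.194928/0.025316 ≈ 47.2.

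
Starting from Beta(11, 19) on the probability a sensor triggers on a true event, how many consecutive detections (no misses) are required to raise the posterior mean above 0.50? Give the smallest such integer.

After k detections and 0 misses the posterior is Beta(11+k, 19), with mean (11+k)/(11+19+k).
Set (11+k)/(30+k) > 0.50 and solve: k > (0.50·30 − 11)/(1 − 0.50) = 8.000.
The smallest integer exceeding 8.000 is 9, and checking k=9: (20)/(39) = 0.5128 > 0.50.

k = 9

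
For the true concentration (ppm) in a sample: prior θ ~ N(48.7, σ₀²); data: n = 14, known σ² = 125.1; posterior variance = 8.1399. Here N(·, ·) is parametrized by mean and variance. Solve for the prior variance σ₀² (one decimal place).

Posterior precision equals prior precision plus data precision: 1/σ_n² = 1/σ₀² + n/σ².
So 1/σ₀² = 1/8.1399 − 14/125.1 = 0.122852 − 0.111910 = 0.010942.
Hence σ₀² = 1/0.010942 ≈ 91.4.

σ₀² = 91.4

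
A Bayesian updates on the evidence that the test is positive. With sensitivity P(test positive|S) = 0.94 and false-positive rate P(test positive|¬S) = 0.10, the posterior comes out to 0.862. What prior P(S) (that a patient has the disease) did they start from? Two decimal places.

P(S) = 0.40

Bayes' rule in odds form gives O(S|E) = O(S)·[P(E|S)/P(E|¬S)], hence O(S) = O(S|E)/LR.
Posterior odds = 0.862/(1−0.862) = 6.2464. LR = 0.94/0.10 = 9.4000.
Prior odds = 6.2464/9.4000 = 0.6645, so P(S) = 0.6645/(1+0.6645) ≈ 0.40.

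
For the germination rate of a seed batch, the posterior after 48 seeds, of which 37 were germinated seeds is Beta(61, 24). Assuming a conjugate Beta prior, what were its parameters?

Beta(24, 13)

Under Beta–binomial conjugacy the posterior parameters are (a+s, b+f).
Subtract the data counts: 61−37=24, 24−11=13.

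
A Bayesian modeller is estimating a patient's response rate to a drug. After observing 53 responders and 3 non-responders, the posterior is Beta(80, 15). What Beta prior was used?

Under Beta–binomial conjugacy the posterior parameters are (a+s, b+f).
Subtract the data counts: 80−53=27, 15−3=12.

Beta(27, 12)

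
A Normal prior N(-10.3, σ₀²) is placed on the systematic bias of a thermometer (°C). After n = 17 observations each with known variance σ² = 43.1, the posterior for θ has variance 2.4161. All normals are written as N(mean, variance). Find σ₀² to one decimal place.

For the Normal–Normal model with known σ², precisions add: τ_n = τ₀ + n/σ².
So 1/σ₀² = 1/2.4161 − 17/43.1 = 0.413890 − 0.394432 = 0.019458.
Hence σ₀² = 1/0.019458 ≈ 51.4.

σ₀² = 51.4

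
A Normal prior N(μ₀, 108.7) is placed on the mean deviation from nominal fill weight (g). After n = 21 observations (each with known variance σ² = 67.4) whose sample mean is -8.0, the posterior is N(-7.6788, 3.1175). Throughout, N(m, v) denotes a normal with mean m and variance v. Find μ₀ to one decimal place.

μ₀ = 3.2

With known observation variance, the Normal–Normal posterior has precision τ_n = τ₀ + n/σ² and mean μ_n = (τ₀μ₀ + (n/σ²)x̄)/τ_n.
Here τ₀ = 1/108.7 = 0.009200 and τ_data = 21/67.4 = 0.311573, so τ_n = 0.320773.
Rearranging for μ₀: μ₀ = (μ_n·τ_n − τ_data·x̄)/τ₀ = (-7.6788·0.320773 − 0.311573·-8.0) / 0.009200 = 0.029432/0.009200 ≈ 3.2.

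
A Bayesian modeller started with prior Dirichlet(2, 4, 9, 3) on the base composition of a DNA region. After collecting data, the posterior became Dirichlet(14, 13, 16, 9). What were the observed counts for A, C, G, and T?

For a Dirichlet(α) prior with multinomial counts c, the posterior is Dirichlet(α + c) componentwise.
Counts are posterior − prior componentwise: 14−2=12, 13−4=9, 16−9=7, 9−3=6.

counts (12, 9, 7, 6)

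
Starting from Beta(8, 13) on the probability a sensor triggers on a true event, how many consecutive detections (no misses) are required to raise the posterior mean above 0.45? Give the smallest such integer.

After k detections and 0 misses the posterior is Beta(8+k, 13), with mean (8+k)/(8+13+k).
Set (8+k)/(21+k) > 0.45 and solve: k > (0.45·21 − 8)/(1 − 0.45) = 2.636.
The smallest integer exceeding 2.636 is 3, and checking k=3: (11)/(24) = 0.4583 > 0.45.

k = 3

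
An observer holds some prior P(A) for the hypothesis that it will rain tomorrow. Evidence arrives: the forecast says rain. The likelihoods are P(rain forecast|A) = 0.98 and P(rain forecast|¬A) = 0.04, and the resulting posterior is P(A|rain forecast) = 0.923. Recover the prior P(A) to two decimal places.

In odds form, posterior odds = prior odds × likelihood ratio, so prior odds = posterior odds ÷ LR.
Posterior odds = 0.923/(1−0.923) = 11.9870. LR = 0.98/0.04 = 24.5000.
Prior odds = 11.9870/24.5000 = 0.4893, so P(A) = 0.4893/(1+0.4893) ≈ 0.33.

P(A) = 0.33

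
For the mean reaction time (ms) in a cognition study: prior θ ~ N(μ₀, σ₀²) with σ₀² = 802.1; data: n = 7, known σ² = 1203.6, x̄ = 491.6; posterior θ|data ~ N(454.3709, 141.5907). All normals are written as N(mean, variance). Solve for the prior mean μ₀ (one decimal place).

μ₀ = 280.7

With known observation variance, the Normal–Normal posterior has precision τ_n = τ₀ + n/σ² and mean μ_n = (τ₀μ₀ + (n/σ²)x̄)/τ_n.
Here τ₀ = 1/802.1 = 0.001247 and τ_data = 7/1203.6 = 0.005816, so τ_n = 0.007063.
Rearranging for μ₀: μ₀ = (μ_n·τ_n − τ_data·x̄)/τ₀ = (454.3709·0.007063 − 0.005816·491.6) / 0.001247 = 0.350076/0.001247 ≈ 280.7.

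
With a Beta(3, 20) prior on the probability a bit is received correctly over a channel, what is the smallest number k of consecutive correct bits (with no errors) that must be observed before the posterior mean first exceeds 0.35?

k = 8

After k correct bits and 0 errors the posterior is Beta(3+k, 20), with mean (3+k)/(3+20+k).
Set (3+k)/(23+k) > 0.35 and solve: k > (0.35·23 − 3)/(1 − 0.35) = 7.769.
The smallest integer exceeding 7.769 is 8.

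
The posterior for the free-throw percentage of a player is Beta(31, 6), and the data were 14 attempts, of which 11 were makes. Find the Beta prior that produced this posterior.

Under Beta–binomial conjugacy the posterior parameters are (α+s, β+f).
So α = 31 − 11 = 20 and β = 6 − 3 = 3.

Beta(20, 3)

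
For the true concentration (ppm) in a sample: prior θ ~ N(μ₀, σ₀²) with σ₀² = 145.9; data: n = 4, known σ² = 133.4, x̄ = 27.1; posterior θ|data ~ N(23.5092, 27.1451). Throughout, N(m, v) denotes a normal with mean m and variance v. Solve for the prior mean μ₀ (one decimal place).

μ₀ = 7.8

The posterior mean is a precision-weighted average: μ_n = (τ₀μ₀ + τ_data·x̄)/(τ₀+τ_data), with τ₀=1/σ₀² and τ_data=n/σ².
Here τ₀ = 1/145.9 = 0.006854 and τ_data = 4/133.4 = 0.029985, so τ_n = 0.036839.
Rearranging for μ₀: μ₀ = (μ_n·τ_n − τ_data·x̄)/τ₀ = (23.5092·0.036839 − 0.029985·27.1) / 0.006854 = 0.053462/0.006854 ≈ 7.8.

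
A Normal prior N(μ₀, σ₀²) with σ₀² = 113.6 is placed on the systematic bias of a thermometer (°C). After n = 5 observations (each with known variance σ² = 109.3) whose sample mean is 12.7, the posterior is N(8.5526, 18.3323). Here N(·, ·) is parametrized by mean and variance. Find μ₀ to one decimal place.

With known observation variance, the Normal–Normal posterior has precision τ_n = τ₀ + n/σ² and mean μ_n = (τ₀μ₀ + (n/σ²)x̄)/τ_n.
Here τ₀ = 1/113.6 = 0.008803 and τ_data = 5/109.3 = 0.045746, so τ_n = 0.054549.
Rearranging for μ₀: μ₀ = (μ_n·τ_n − τ_data·x̄)/τ₀ = (8.5526·0.054549 − 0.045746·12.7) / 0.008803 = -0.114438/0.008803 ≈ -13.0.

μ₀ = -13.0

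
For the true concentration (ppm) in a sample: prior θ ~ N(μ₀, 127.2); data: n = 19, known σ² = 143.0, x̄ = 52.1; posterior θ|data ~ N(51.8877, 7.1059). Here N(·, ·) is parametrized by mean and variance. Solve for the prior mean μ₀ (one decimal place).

μ₀ = 48.3

With known observation variance, the Normal–Normal posterior has precision τ_n = τ₀ + n/σ² and mean μ_n = (τ₀μ₀ + (n/σ²)x̄)/τ_n.
Here τ₀ = 1/127.2 = 0.007862 and τ_data = 19/143.0 = 0.132867, so τ_n = 0.140729.
Rearranging for μ₀: μ₀ = (μ_n·τ_n − τ_data·x̄)/τ₀ = (51.8877·0.140729 − 0.132867·52.1) / 0.007862 = 0.379733/0.007862 ≈ 48.3.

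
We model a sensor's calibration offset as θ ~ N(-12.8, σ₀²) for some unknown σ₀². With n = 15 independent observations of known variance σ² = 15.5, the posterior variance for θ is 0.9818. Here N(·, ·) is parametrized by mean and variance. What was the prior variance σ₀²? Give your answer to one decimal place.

σ₀² = 19.7

Posterior precision equals prior precision plus data precision: 1/σ_n² = 1/σ₀² + n/σ².
So 1/σ₀² = 1/0.9818 − 15/15.5 = 1.018537 − 0.967742 = 0.050795.
Hence σ₀² = 1/0.050795 ≈ 19.7.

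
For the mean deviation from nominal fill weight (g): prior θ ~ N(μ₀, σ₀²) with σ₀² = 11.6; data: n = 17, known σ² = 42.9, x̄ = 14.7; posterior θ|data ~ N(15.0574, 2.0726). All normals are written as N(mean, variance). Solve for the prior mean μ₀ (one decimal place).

μ₀ = 16.7

With known observation variance, the Normal–Normal posterior has precision τ_n = τ₀ + n/σ² and mean μ_n = (τ₀μ₀ + (n/σ²)x̄)/τ_n.
Here τ₀ = 1/11.6 = 0.086207 and τ_data = 17/42.9 = 0.396270, so τ_n = 0.482477.
Rearranging for μ₀: μ₀ = (μ_n·τ_n − τ_data·x̄)/τ₀ = (15.0574·0.482477 − 0.396270·14.7) / 0.086207 = 1.439680/0.086207 ≈ 16.7.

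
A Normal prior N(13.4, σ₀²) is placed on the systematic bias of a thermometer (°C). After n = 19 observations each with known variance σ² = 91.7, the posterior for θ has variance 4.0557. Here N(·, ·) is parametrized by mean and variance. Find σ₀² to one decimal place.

σ₀² = 25.4

Posterior precision equals prior precision plus data precision: 1/σ_n² = 1/σ₀² + n/σ².
So 1/σ₀² = 1/4.0557 − 19/91.7 = 0.246567 − 0.207197 = 0.039370.
Hence σ₀² = 1/0.039370 ≈ 25.4.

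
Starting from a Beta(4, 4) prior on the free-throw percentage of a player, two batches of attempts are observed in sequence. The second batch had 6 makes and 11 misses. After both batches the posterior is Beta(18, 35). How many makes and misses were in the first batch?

Sequential conjugate updates are equivalent to a single update on the pooled data, so total successes = posterior α − prior α and total failures = posterior β − prior β.
Total across both batches: 18−4=14 makes, 35−4=31 misses.
Subtract the second batch: 14−6=8 makes and 31−11=20 misses.

8 makes and 20 misses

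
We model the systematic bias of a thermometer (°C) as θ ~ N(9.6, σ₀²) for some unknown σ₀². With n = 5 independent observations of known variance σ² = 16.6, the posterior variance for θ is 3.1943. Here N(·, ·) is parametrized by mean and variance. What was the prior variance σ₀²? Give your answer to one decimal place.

For the Normal–Normal model with known σ², precisions add: τ_n = τ₀ + n/σ².
So 1/σ₀² = 1/3.1943 − 5/16.6 = 0.313058 − 0.301205 = 0.011853.
Hence σ₀² = 1/0.011853 ≈ 84.4.

σ₀² = 84.4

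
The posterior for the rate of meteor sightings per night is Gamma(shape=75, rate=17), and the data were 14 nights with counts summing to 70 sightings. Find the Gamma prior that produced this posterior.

Gamma–Poisson conjugacy: posterior shape = α + Σxᵢ, posterior rate = β + n.
So α = 75 − 70 = 5 and β = 17 − 14 = 3.

Gamma(shape=5, rate=3)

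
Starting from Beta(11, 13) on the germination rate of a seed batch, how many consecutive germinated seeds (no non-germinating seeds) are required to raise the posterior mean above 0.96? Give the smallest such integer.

k = 302

After k germinated seeds and 0 non-germinating seeds the posterior is Beta(11+k, 13), with mean (11+k)/(11+13+k).
Set (11+k)/(24+k) > 0.96 and solve: k > (0.96·24 − 11)/(1 − 0.96) = 301.000.
The smallest integer exceeding 301.000 is 302.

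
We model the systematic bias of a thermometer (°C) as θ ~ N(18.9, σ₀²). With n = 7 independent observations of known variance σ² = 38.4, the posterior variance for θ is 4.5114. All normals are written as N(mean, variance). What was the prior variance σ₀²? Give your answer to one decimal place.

For the Normal–Normal model with known σ², precisions add: τ_n = τ₀ + n/σ².
So 1/σ₀² = 1/4.5114 − 7/38.4 = 0.221661 − 0.182292 = 0.039369.
Hence σ₀² = 1/0.039369 ≈ 25.4.

σ₀² = 25.4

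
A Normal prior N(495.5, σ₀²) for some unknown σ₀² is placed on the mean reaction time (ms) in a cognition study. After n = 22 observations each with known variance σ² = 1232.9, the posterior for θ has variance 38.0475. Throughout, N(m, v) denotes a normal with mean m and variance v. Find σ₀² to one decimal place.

For the Normal–Normal model with known σ², precisions add: τ_n = τ₀ + n/σ².
So 1/σ₀² = 1/38.0475 − 22/1232.9 = 0.026283 − 0.017844 = 0.008439.
Hence σ₀² = 1/0.008439 ≈ 118.5.

σ₀² = 118.5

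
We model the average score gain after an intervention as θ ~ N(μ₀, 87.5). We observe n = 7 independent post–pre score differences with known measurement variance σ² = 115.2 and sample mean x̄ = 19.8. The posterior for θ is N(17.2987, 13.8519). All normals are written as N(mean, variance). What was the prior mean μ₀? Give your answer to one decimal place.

The posterior mean is a precision-weighted average: μ_n = (τ₀μ₀ + τ_data·x̄)/(τ₀+τ_data), with τ₀=1/σ₀² and τ_data=n/σ².
Here τ₀ = 1/87.5 = 0.011429 and τ_data = 7/115.2 = 0.060764, so τ_n = 0.072193.
Rearranging for μ₀: μ₀ = (μ_n·τ_n − τ_data·x̄)/τ₀ = (17.2987·0.072193 − 0.060764·19.8) / 0.011429 = 0.045718/0.011429 ≈ 4.0.

μ₀ = 4.0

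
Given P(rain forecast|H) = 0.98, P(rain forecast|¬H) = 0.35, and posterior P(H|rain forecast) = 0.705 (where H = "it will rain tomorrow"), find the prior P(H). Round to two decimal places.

P(H) = 0.46

In odds form, posterior odds = prior odds × likelihood ratio, so prior odds = posterior odds ÷ LR.
Posterior odds = 0.705/(1−0.705) = 2.3898. LR = 0.98/0.35 = 2.8000.
Prior odds = 2.3898/2.8000 = 0.8535, so P(H) = 0.8535/(1+0.8535) ≈ 0.46.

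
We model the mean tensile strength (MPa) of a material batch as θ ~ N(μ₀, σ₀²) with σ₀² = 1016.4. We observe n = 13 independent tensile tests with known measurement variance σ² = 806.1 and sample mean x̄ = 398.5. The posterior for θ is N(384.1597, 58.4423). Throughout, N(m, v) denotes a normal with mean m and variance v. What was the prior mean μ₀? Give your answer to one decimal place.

With known observation variance, the Normal–Normal posterior has precision τ_n = τ₀ + n/σ² and mean μ_n = (τ₀μ₀ + (n/σ²)x̄)/τ_n.
Here τ₀ = 1/1016.4 = 0.000984 and τ_data = 13/806.1 = 0.016127, so τ_n = 0.017111.
Rearranging for μ₀: μ₀ = (μ_n·τ_n − τ_data·x̄)/τ₀ = (384.1597·0.017111 − 0.016127·398.5) / 0.000984 = 0.146747/0.000984 ≈ 149.1.

μ₀ = 149.1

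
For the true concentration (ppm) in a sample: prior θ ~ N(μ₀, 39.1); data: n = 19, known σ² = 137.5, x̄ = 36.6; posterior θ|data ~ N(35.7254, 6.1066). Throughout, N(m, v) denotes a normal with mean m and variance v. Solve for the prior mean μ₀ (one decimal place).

μ₀ = 31.0

The posterior mean is a precision-weighted average: μ_n = (τ₀μ₀ + τ_data·x̄)/(τ₀+τ_data), with τ₀=1/σ₀² and τ_data=n/σ².
Here τ₀ = 1/39.1 = 0.025575 and τ_data = 19/137.5 = 0.138182, so τ_n = 0.163757.
Rearranging for μ₀: μ₀ = (μ_n·τ_n − τ_data·x̄)/τ₀ = (35.7254·0.163757 − 0.138182·36.6) / 0.025575 = 0.792823/0.025575 ≈ 31.0.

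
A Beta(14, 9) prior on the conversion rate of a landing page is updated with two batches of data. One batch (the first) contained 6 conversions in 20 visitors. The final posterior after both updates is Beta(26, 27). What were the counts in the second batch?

6 conversions and 4 bounces

Because Beta–binomial updating is additive in the counts, the combined data contributed (α_post−α_prior, β_post−β_prior) successes and failures.
Total across both batches: 26−14=12 conversions, 27−9=18 bounces.
Subtract the first batch: 12−6=6 conversions and 18−14=4 bounces.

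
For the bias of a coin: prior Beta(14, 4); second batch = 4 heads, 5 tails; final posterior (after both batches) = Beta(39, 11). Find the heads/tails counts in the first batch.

21 heads and 2 tails

Because Beta–binomial updating is additive in the counts, the combined data contributed (α_post−α_prior, β_post−β_prior) successes and failures.
Total across both batches: 39−14=25 heads, 11−4=7 tails.
Subtract the second batch: 25−4=21 heads and 7−5=2 tails.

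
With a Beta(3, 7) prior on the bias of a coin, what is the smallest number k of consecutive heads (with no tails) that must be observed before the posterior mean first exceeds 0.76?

k = 20

After k heads and 0 tails the posterior is Beta(3+k, 7), with mean (3+k)/(3+7+k).
Set (3+k)/(10+k) > 0.76 and solve: k > (0.76·10 − 3)/(1 − 0.76) = 19.167.
The smallest integer exceeding 19.167 is 20, and checking k=20: (23)/(30) = 0.7667 > 0.76.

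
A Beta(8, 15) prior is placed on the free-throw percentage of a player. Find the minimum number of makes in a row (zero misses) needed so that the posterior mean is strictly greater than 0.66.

k = 22

After k makes and 0 misses the posterior is Beta(8+k, 15), with mean (8+k)/(8+15+k).
Set (8+k)/(23+k) > 0.66 and solve: k > (0.66·23 − 8)/(1 − 0.66) = 21.118.
The smallest integer exceeding 21.118 is 22.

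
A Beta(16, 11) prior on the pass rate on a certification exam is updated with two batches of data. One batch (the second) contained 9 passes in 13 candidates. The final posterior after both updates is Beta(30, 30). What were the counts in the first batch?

5 passes and 15 failures

Because Beta–binomial updating is additive in the counts, the combined data contributed (α_post−α_prior, β_post−β_prior) successes and failures.
Total across both batches: 30−16=14 passes, 30−11=19 failures.
Subtract the second batch: 14−9=5 passes and 19−4=15 failures.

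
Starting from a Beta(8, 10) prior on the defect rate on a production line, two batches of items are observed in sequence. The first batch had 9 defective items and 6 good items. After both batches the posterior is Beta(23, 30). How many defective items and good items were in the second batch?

6 defective items and 14 good items

Because Beta–binomial updating is additive in the counts, the combined data contributed (α_post−α_prior, β_post−β_prior) successes and failures.
Total across both batches: 23−8=15 defective items, 30−10=20 good items.
Subtract the first batch: 15−9=6 defective items and 20−6=14 good items.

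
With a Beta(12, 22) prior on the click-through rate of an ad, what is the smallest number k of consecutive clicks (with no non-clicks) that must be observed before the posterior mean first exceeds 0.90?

k = 187

After k clicks and 0 non-clicks the posterior is Beta(12+k, 22), with mean (12+k)/(12+22+k).
Set (12+k)/(34+k) > 0.90 and solve: k > (0.90·34 − 12)/(1 − 0.90) = 186.000.
The smallest integer exceeding 186.000 is 187, and checking k=187: (199)/(221) = 0.9005 > 0.90.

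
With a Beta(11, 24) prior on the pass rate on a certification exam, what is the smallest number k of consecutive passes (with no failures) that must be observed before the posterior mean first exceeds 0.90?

k = 206

After k passes and 0 failures the posterior is Beta(11+k, 24), with mean (11+k)/(11+24+k).
Set (11+k)/(35+k) > 0.90 and solve: k > (0.90·35 − 11)/(1 − 0.90) = 205.000.
The smallest integer exceeding 205.000 is 206, and checking k=206: (217)/(241) = 0.9004 > 0.90.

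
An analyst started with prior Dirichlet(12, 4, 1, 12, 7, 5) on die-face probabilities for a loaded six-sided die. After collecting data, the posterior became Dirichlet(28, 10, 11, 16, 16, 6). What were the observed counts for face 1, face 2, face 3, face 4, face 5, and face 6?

counts (16, 6, 10, 4, 9, 1)

For a Dirichlet(α) prior with multinomial counts c, the posterior is Dirichlet(α + c) componentwise.
Counts are posterior − prior componentwise: 28−12=16, 10−4=6, 11−1=10, 16−12=4, 16−7=9, 6−5=1.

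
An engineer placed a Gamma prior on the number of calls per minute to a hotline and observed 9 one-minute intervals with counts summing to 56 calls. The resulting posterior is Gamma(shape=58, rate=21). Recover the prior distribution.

Gamma(shape=2, rate=12)

A Gamma(α, β) prior (rate parametrization) on a Poisson rate with n observations summing to S gives posterior Gamma(α+S, β+n).
So α = 58 − 56 = 2 and β = 21 − 9 = 12.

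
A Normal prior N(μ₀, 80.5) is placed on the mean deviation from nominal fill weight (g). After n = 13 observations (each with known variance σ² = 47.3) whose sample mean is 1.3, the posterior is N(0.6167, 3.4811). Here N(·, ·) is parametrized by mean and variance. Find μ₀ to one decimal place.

With known observation variance, the Normal–Normal posterior has precision τ_n = τ₀ + n/σ² and mean μ_n = (τ₀μ₀ + (n/σ²)x̄)/τ_n.
Here τ₀ = 1/80.5 = 0.012422 and τ_data = 13/47.3 = 0.274841, so τ_n = 0.287263.
Rearranging for μ₀: μ₀ = (μ_n·τ_n − τ_data·x̄)/τ₀ = (0.6167·0.287263 − 0.274841·1.3) / 0.012422 = -0.180138/0.012422 ≈ -14.5.

μ₀ = -14.5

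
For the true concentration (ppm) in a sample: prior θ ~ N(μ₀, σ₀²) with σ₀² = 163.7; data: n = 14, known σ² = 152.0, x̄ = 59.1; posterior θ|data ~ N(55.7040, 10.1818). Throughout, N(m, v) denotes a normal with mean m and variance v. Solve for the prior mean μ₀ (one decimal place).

μ₀ = 4.5

The posterior mean is a precision-weighted average: μ_n = (τ₀μ₀ + τ_data·x̄)/(τ₀+τ_data), with τ₀=1/σ₀² and τ_data=n/σ².
Here τ₀ = 1/163.7 = 0.006109 and τ_data = 14/152.0 = 0.092105, so τ_n = 0.098214.
Rearranging for μ₀: μ₀ = (μ_n·τ_n − τ_data·x̄)/τ₀ = (55.7040·0.098214 − 0.092105·59.1) / 0.006109 = 0.027507/0.006109 ≈ 4.5.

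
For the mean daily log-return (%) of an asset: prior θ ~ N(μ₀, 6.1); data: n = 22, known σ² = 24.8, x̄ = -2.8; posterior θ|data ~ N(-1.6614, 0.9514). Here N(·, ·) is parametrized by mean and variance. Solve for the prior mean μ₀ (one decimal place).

μ₀ = 4.5

With known observation variance, the Normal–Normal posterior has precision τ_n = τ₀ + n/σ² and mean μ_n = (τ₀μ₀ + (n/σ²)x̄)/τ_n.
Here τ₀ = 1/6.1 = 0.163934 and τ_data = 22/24.8 = 0.887097, so τ_n = 1.051031.
Rearranging for μ₀: μ₀ = (μ_n·τ_n − τ_data·x̄)/τ₀ = (-1.6614·1.051031 − 0.887097·-2.8) / 0.163934 = 0.737689/0.163934 ≈ 4.5.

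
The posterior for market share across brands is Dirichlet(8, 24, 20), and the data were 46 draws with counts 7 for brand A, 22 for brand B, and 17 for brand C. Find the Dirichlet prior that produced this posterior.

Dirichlet(1, 2, 3)

For a Dirichlet(α) prior with multinomial counts c, the posterior is Dirichlet(α + c) componentwise.
Subtract each count from the matching posterior parameter: 8−7=1, 24−22=2, 20−17=3.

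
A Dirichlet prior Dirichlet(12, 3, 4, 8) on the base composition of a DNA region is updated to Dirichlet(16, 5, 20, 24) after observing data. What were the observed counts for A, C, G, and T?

For a Dirichlet(α) prior with multinomial counts c, the posterior is Dirichlet(α + c) componentwise.
Counts are posterior − prior componentwise: 16−12=4, 5−3=2, 20−4=16, 24−8=16.

counts (4, 2, 16, 16)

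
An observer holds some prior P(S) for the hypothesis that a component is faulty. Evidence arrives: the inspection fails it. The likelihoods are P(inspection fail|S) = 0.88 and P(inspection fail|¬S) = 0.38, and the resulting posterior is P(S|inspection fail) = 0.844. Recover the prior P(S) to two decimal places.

Bayes' rule in odds form gives O(S|E) = O(S)·[P(E|S)/P(E|¬S)], hence O(S) = O(S|E)/LR.
Posterior odds = 0.844/(1−0.844) = 5.4103. LR = 0.88/0.38 = 2.3158.
Prior odds = 5.4103/2.3158 = 2.3363, so P(S) = 2.3363/(1+2.3363) ≈ 0.70.

P(S) = 0.70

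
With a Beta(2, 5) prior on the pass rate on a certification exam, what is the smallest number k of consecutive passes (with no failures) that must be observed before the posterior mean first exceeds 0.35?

k = 1

After k passes and 0 failures the posterior is Beta(2+k, 5), with mean (2+k)/(2+5+k).
Set (2+k)/(7+k) > 0.35 and solve: k > (0.35·7 − 2)/(1 − 0.35) = 0.692.
The smallest integer exceeding 0.692 is 1.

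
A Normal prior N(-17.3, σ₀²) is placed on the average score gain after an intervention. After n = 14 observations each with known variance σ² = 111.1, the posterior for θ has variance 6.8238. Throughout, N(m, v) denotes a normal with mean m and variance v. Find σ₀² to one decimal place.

Posterior precision equals prior precision plus data precision: 1/σ_n² = 1/σ₀² + n/σ².
So 1/σ₀² = 1/6.8238 − 14/111.1 = 0.146546 − 0.126013 = 0.020533.
Hence σ₀² = 1/0.020533 ≈ 48.7.

σ₀² = 48.7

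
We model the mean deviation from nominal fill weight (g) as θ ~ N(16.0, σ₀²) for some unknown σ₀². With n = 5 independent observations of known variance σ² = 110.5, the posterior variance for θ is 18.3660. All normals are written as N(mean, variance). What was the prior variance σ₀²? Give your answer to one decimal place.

σ₀² = 108.7

Posterior precision equals prior precision plus data precision: 1/σ_n² = 1/σ₀² + n/σ².
So 1/σ₀² = 1/18.3660 − 5/110.5 = 0.054448 − 0.045249 = 0.009199.
Hence σ₀² = 1/0.009199 ≈ 108.7.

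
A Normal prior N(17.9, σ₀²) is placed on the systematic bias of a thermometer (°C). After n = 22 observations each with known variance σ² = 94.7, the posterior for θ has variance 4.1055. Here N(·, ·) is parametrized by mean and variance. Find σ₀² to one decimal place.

Posterior precision equals prior precision plus data precision: 1/σ_n² = 1/σ₀² + n/σ².
So 1/σ₀² = 1/4.1055 − 22/94.7 = 0.243576 − 0.232313 = 0.011263.
Hence σ₀² = 1/0.011263 ≈ 88.8.

σ₀² = 88.8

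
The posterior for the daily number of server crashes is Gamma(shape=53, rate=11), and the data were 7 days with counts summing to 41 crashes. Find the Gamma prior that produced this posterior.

Gamma(shape=12, rate=4)

A Gamma(α, β) prior (rate parametrization) on a Poisson rate with n observations summing to S gives posterior Gamma(α+S, β+n).
So α = 53 − 41 = 12 and β = 11 − 7 = 4.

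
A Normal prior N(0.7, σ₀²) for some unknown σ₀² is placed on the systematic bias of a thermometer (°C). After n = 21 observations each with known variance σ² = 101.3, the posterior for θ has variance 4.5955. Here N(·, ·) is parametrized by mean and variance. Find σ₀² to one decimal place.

Posterior precision equals prior precision plus data precision: 1/σ_n² = 1/σ₀² + n/σ².
So 1/σ₀² = 1/4.5955 − 21/101.3 = 0.217604 − 0.207305 = 0.010299.
Hence σ₀² = 1/0.010299 ≈ 97.1.

σ₀² = 97.1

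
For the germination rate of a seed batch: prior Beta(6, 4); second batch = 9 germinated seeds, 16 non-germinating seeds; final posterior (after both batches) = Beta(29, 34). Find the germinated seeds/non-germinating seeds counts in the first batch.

14 germinated seeds and 14 non-germinating seeds

Because Beta–binomial updating is additive in the counts, the combined data contributed (α_post−α_prior, β_post−β_prior) successes and failures.
Total across both batches: 29−6=23 germinated seeds, 34−4=30 non-germinating seeds.
Subtract the second batch: 23−9=14 germinated seeds and 30−16=14 non-germinating seeds.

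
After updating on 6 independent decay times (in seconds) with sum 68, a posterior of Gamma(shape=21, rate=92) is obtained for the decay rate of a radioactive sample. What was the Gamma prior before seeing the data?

For an exponential likelihood with a Gamma(α, β) prior on the rate, n observations with total T give posterior Gamma(α+n, β+T).
So α = 21 − 6 = 15 and β = 92 − 68 = 24.

Gamma(shape=15, rate=24)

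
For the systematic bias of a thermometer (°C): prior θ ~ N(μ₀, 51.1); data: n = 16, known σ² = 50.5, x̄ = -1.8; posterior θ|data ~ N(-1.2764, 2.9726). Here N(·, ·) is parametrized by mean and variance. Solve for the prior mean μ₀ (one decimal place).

With known observation variance, the Normal–Normal posterior has precision τ_n = τ₀ + n/σ² and mean μ_n = (τ₀μ₀ + (n/σ²)x̄)/τ_n.
Here τ₀ = 1/51.1 = 0.019569 and τ_data = 16/50.5 = 0.316832, so τ_n = 0.336401.
Rearranging for μ₀: μ₀ = (μ_n·τ_n − τ_data·x̄)/τ₀ = (-1.2764·0.336401 − 0.316832·-1.8) / 0.019569 = 0.140915/0.019569 ≈ 7.2.

μ₀ = 7.2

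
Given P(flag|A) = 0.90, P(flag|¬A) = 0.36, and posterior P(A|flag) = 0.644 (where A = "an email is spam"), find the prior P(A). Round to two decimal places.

P(A) = 0.42

Bayes' rule in odds form gives O(A|E) = O(A)·[P(E|A)/P(E|¬A)], hence O(A) = O(A|E)/LR.
Posterior odds = 0.644/(1−0.644) = 1.8090. LR = 0.90/0.36 = 2.5000.
Prior odds = 1.8090/2.5000 = 0.7236, so P(A) = 0.7236/(1+0.7236) ≈ 0.42.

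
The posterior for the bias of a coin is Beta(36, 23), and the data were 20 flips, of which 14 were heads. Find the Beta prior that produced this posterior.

A Beta(α, β) prior with s successes and f failures in binomial data gives a Beta(α+s, β+f) posterior.
Subtract the data counts: 36−14=22, 23−6=17.

Beta(22, 17)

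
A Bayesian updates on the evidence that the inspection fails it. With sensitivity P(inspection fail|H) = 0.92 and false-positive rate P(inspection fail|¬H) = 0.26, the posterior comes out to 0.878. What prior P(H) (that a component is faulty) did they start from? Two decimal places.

In odds form, posterior odds = prior odds × likelihood ratio, so prior odds = posterior odds ÷ LR.
Posterior odds = 0.878/(1−0.878) = 7.1967. LR = 0.92/0.26 = 3.5385.
Prior odds = 7.1967/3.5385 = 2.0338, so P(H) = 2.0338/(1+2.0338) ≈ 0.67.

P(H) = 0.67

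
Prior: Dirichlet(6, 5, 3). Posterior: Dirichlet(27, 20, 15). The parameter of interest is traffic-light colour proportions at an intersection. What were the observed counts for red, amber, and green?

For a Dirichlet(α) prior with multinomial counts c, the posterior is Dirichlet(α + c) componentwise.
Counts are posterior − prior componentwise: 27−6=21, 20−5=15, 15−3=12.

counts (21, 15, 12)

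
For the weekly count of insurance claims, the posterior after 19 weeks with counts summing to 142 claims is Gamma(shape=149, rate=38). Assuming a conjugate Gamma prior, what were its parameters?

Gamma–Poisson conjugacy: posterior shape = α + Σxᵢ, posterior rate = β + n.
So α = 149 − 142 = 7 and β = 38 − 19 = 19.

Gamma(shape=7, rate=19)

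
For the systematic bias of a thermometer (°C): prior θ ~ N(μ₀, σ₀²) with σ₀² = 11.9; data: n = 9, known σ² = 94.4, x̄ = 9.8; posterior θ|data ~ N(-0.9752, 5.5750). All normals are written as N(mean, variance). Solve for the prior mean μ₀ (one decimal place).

μ₀ = -13.2

The posterior mean is a precision-weighted average: μ_n = (τ₀μ₀ + τ_data·x̄)/(τ₀+τ_data), with τ₀=1/σ₀² and τ_data=n/σ².
Here τ₀ = 1/11.9 = 0.084034 and τ_data = 9/94.4 = 0.095339, so τ_n = 0.179373.
Rearranging for μ₀: μ₀ = (μ_n·τ_n − τ_data·x̄)/τ₀ = (-0.9752·0.179373 − 0.095339·9.8) / 0.084034 = -1.109247/0.084034 ≈ -13.2.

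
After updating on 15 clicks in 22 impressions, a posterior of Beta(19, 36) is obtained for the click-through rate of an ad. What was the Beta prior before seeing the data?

Beta(4, 29)

A Beta(α, β) prior with s successes and f failures in binomial data gives a Beta(α+s, β+f) posterior.
So α = 19 − 15 = 4 and β = 36 − 7 = 29.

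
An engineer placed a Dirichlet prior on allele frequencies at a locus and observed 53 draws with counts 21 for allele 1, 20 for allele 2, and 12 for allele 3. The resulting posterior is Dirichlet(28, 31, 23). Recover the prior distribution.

For a Dirichlet(α) prior with multinomial counts c, the posterior is Dirichlet(α + c) componentwise.
Subtract each count from the matching posterior parameter: 28−21=7, 31−20=11, 23−12=11.

Dirichlet(7, 11, 11)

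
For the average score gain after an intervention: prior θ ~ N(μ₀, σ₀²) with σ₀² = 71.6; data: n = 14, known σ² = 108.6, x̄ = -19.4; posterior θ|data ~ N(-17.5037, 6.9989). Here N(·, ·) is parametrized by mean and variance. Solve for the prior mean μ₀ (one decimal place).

μ₀ = 0.0

With known observation variance, the Normal–Normal posterior has precision τ_n = τ₀ + n/σ² and mean μ_n = (τ₀μ₀ + (n/σ²)x̄)/τ_n.
Here τ₀ = 1/71.6 = 0.013966 and τ_data = 14/108.6 = 0.128913, so τ_n = 0.142879.
Rearranging for μ₀: μ₀ = (μ_n·τ_n − τ_data·x̄)/τ₀ = (-17.5037·0.142879 − 0.128913·-19.4) / 0.013966 = 0.000001/0.013966 ≈ 0.0.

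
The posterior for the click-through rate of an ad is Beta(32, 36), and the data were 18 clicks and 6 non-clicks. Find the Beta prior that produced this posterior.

Beta is conjugate to the binomial likelihood: posterior = Beta(α+s, β+f).
So α = 32 − 18 = 14 and β = 36 − 6 = 30.

Beta(14, 30)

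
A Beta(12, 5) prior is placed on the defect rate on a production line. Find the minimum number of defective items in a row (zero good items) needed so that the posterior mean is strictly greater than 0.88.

After k defective items and 0 good items the posterior is Beta(12+k, 5), with mean (12+k)/(12+5+k).
Set (12+k)/(17+k) > 0.88 and solve: k > (0.88·17 − 12)/(1 − 0.88) = 24.667.
The smallest integer exceeding 24.667 is 25.

k = 25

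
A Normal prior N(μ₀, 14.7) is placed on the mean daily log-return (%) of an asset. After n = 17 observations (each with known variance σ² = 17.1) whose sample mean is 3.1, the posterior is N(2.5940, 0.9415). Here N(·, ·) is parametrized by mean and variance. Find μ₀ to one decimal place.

With known observation variance, the Normal–Normal posterior has precision τ_n = τ₀ + n/σ² and mean μ_n = (τ₀μ₀ + (n/σ²)x̄)/τ_n.
Here τ₀ = 1/14.7 = 0.068027 and τ_data = 17/17.1 = 0.994152, so τ_n = 1.062179.
Rearranging for μ₀: μ₀ = (μ_n·τ_n − τ_data·x̄)/τ₀ = (2.5940·1.062179 − 0.994152·3.1) / 0.068027 = -0.326579/0.068027 ≈ -4.8.

μ₀ = -4.8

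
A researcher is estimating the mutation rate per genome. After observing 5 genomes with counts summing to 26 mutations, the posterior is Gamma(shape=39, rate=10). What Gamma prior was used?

A Gamma(α, β) prior (rate parametrization) on a Poisson rate with n observations summing to S gives posterior Gamma(α+S, β+n).
So α = 39 − 26 = 13 and β = 10 − 5 = 5.

Gamma(shape=13, rate=5)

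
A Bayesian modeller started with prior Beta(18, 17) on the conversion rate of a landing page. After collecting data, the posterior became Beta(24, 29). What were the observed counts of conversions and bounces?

A Beta(α, β) prior with s successes and f failures in binomial data gives a Beta(α+s, β+f) posterior.
So s = 24 − 18 = 6 and f = 29 − 17 = 12.

6 conversions and 12 bounces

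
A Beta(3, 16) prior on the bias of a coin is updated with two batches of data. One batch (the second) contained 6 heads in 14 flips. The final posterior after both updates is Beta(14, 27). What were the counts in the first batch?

Sequential conjugate updates are equivalent to a single update on the pooled data, so total successes = posterior α − prior α and total failures = posterior β − prior β.
Total across both batches: 14−3=11 heads, 27−16=11 tails.
Subtract the second batch: 11−6=5 heads and 11−8=3 tails.

5 heads and 3 tails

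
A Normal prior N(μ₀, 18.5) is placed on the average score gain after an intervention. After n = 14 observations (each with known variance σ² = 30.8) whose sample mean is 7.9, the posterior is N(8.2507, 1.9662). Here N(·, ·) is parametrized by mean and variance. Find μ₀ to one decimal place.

μ₀ = 11.2

With known observation variance, the Normal–Normal posterior has precision τ_n = τ₀ + n/σ² and mean μ_n = (τ₀μ₀ + (n/σ²)x̄)/τ_n.
Here τ₀ = 1/18.5 = 0.054054 and τ_data = 14/30.8 = 0.454545, so τ_n = 0.508599.
Rearranging for μ₀: μ₀ = (μ_n·τ_n − τ_data·x̄)/τ₀ = (8.2507·0.508599 − 0.454545·7.9) / 0.054054 = 0.605392/0.054054 ≈ 11.2.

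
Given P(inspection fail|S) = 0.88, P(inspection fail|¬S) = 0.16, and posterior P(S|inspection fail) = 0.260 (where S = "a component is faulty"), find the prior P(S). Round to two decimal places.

Bayes' rule in odds form gives O(S|E) = O(S)·[P(E|S)/P(E|¬S)], hence O(S) = O(S|E)/LR.
Posterior odds = 0.260/(1−0.260) = 0.3514. LR = 0.88/0.16 = 5.5000.
Prior odds = 0.3514/5.5000 = 0.0639, so P(S) = 0.0639/(1+0.0639) ≈ 0.06.

P(S) = 0.06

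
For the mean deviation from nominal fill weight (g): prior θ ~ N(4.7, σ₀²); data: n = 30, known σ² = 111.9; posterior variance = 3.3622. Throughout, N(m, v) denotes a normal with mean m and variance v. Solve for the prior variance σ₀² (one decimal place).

For the Normal–Normal model with known σ², precisions add: τ_n = τ₀ + n/σ².
So 1/σ₀² = 1/3.3622 − 30/111.9 = 0.297424 − 0.268097 = 0.029327.
Hence σ₀² = 1/0.029327 ≈ 34.1.

σ₀² = 34.1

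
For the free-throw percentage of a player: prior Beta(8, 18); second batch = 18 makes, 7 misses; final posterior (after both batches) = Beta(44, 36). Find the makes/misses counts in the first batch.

Because Beta–binomial updating is additive in the counts, the combined data contributed (α_post−α_prior, β_post−β_prior) successes and failures.
Total across both batches: 44−8=36 makes, 36−18=18 misses.
Subtract the second batch: 36−18=18 makes and 18−7=11 misses.

18 makes and 11 misses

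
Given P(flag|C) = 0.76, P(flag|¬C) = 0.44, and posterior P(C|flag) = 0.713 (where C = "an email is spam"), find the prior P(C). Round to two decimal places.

In odds form, posterior odds = prior odds × likelihood ratio, so prior odds = posterior odds ÷ LR.
Posterior odds = 0.713/(1−0.713) = 2.4843. LR = 0.76/0.44 = 1.7273.
Prior odds = 2.4843/1.7273 = 1.4383, so P(C) = 1.4383/(1+1.4383) ≈ 0.59.

P(C) = 0.59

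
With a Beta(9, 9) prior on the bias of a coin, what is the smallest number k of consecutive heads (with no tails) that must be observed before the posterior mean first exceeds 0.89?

After k heads and 0 tails the posterior is Beta(9+k, 9), with mean (9+k)/(9+9+k).
Set (9+k)/(18+k) > 0.89 and solve: k > (0.89·18 − 9)/(1 − 0.89) = 63.818.
The smallest integer exceeding 63.818 is 64, and checking k=64: (73)/(82) = 0.8902 > 0.89.

k = 64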